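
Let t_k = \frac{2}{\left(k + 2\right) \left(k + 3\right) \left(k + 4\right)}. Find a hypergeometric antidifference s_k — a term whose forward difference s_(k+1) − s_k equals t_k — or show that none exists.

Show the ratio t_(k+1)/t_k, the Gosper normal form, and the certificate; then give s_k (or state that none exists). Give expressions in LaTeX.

s_k = \frac{k \left(k + 5\right)}{6 \left(k + 2\right) \left(k + 3\right)}

Compute t_(k+1)/t_k: get (k + 2)/(k + 5).
Normal form (A,B,C) = (k + 2, k + 5, 1).
Key eq: (k + 2)·f(k+1) = (k + 4)·f(k) + (1).
deg f ≤ 2 (via 1,1,0).
Solve for f: f(k) = k*(k + 5)/12 (degree 2 ≤ 2).
Certificate R = B(k−1)f/C = k*(k + 4)*(k + 5)/12 gives s_k = k*(k + 5)/(6*(k + 2)*(k + 3)).
Verify: 2/(k**3 + 9*k**2 + 26*k + 24) matches t_k.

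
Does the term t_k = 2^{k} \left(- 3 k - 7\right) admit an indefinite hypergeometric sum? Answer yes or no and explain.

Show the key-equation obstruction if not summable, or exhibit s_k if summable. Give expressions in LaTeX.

Yes. s_k = 2^{k} \left(- 3 k - 1\right).

Ratio r(k) = 2*(3*k + 10)/(3*k + 7).
A = 2, B = 1, C = k + 7/3.
f must satisfy (2)·f(k+1) − (1)·f(k) = k + 7/3.
From deg A=0, deg B=0, deg C=1: d=1.
A polynomial solution: f(k) = (3*k + 1)/3.
So s_k = (B(k−1)f/C)·t_k = ((3*k + 1)/(3*k + 7))·t_k = 2**k*(-3*k - 1).
Check: Δs_k = 2**k*(-3*k - 7). ✓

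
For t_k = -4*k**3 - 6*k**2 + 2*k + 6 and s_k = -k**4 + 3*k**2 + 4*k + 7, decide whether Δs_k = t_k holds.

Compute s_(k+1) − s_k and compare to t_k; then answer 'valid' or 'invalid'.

s_(k+1) = 4*k - (k + 1)**4 + 3*(k + 1)**2 + 11
s_(k+1) − s_k = -4*k**3 - 6*k**2 + 2*k + 6
(s_(k+1) − s_k) − t_k = 0

Valid — Δs_k = t_k.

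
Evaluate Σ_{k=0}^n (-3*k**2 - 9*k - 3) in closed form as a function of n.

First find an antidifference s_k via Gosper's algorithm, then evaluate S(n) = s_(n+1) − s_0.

Step 1: r(k) = (k**2 + 5*k + 5)/(k**2 + 3*k + 1).
So A=1 and B=1, with C=k**2 + 3*k + 1.
Need (1)·f(k+1) − (1)·f(k) = k**2 + 3*k + 1.
Bound: deg f ≤ 3.
A polynomial solution: f(k) = k*(k**2 + 3*k - 1)/3.
Then R = B(k−1)f/C = k*(k**2 + 3*k - 1)/(3*(k**2 + 3*k + 1)), so s_k = R(k)·t_k = k*(-k**2 - 3*k + 1).
Verify: -3*k**2 - 9*k - 3 matches t_k.
Evaluate: s_(n+1) = -n**3 - 6*n**2 - 8*n - 3; subtract s_(0) = 0 ⇒ S(n) = -n**3 - 6*n**2 - 8*n - 3.

S(n) = -n**3 - 6*n**2 - 8*n - 3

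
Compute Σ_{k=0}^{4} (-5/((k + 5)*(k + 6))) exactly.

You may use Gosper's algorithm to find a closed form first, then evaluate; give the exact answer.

r(k) = (k + 5)/(k + 7) after simplifying.
Take A(k)=k + 5, B(k)=k + 7, C(k)=1.
Solve (k + 5)·f(k+1) − (k + 6)·f(k) = 1.
From deg A=1, deg B=1, deg C=0: d=1.
Solve for f: f(k) = k/5 (degree 1 ≤ 1).
R(k) = B(k−1)·f(k)/C(k) = k*(k + 6)/5; s_k = R·t_k = -k/(k + 5).
Δs = -5/(k**2 + 11*k + 30), as required.
Evaluate s at k=5 and k=0: -1/2 and 0; difference -1/2.

Σ = -1/2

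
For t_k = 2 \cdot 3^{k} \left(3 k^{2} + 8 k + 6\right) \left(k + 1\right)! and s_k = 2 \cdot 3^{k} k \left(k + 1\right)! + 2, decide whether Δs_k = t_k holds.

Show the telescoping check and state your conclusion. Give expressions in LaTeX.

s_(k+1) = 2*3**(k + 1)*(k + 1)*factorial(k + 2) + 2
s_(k+1) − s_k = 2*3**k*(3*k**2 + 8*k + 6)*factorial(k + 1)
(s_(k+1) − s_k) − t_k = 0

valid; difference matches t_k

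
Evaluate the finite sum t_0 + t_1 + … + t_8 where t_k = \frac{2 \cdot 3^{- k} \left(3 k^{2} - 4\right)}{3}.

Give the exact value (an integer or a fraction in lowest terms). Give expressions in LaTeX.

Σ = -19952/19683

r(k) = (3*(k + 1)**2 - 4)/(3*(3*k**2 - 4)) after simplifying.
Take A(k)=1/3, B(k)=1, C(k)=k**2 - 4/3.
f must satisfy (1/3)·f(k+1) − (1)·f(k) = k**2 - 4/3.
Degrees (0,0,2) ⇒ d ≤ 2.
Coefficient equations give f(k) = -(3*k**2 + 3*k - 1)/2.
So s_k = (B(k−1)f/C)·t_k = (-3*(3*k**2 + 3*k - 1)/(2*(3*k**2 - 4)))·t_k = (-3*k**2 - 3*k + 1)/3**k.
Δs = 2*(3*k**2 - 4)/(3*3**k), as required.
Telescoping: Σ = s_(9) − s_(0) = -269/19683 − (1) = -19952/19683.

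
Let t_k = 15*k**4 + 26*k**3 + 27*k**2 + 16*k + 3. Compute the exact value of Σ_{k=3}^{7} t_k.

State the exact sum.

Σ = 94095

Step 1: r(k) = (15*k**4 + 86*k**3 + 195*k**2 + 208*k + 87)/(15*k**4 + 26*k**3 + 27*k**2 + 16*k + 3).
A = 1, B = 1, C = k**4 + 26*k**3/15 + 9*k**2/5 + 16*k/15 + 1/5.
Need (1)·f(k+1) − (1)·f(k) = k**4 + 26*k**3/15 + 9*k**2/5 + 16*k/15 + 1/5.
Degrees (0,0,4) ⇒ d ≤ 5.
A polynomial solution: f(k) = k*(3*k**4 - k**3 + k**2 + k - 1)/15.
Certificate R = B(k−1)f/C = k*(3*k**4 - k**3 + k**2 + k - 1)/(15*k**4 + 26*k**3 + 27*k**2 + 16*k + 3) gives s_k = k*(3*k**4 - k**3 + k**2 + k - 1).
s_(k+1) − s_k = 15*k**4 + 26*k**3 + 27*k**2 + 16*k + 3 = t_k.
Sum = s_(8) − s_(3); s_(8) = 94776, s_(3) = 681 ⇒ 94095.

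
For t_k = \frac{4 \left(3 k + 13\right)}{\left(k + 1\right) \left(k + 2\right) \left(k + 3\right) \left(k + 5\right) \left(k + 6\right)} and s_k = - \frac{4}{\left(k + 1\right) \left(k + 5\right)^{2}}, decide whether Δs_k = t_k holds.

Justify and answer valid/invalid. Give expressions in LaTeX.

s_(k+1) = -4/((k + 2)*(k + 6)**2)
s_(k+1) − s_k = -4/((k + 2)*(k + 6)**2) + 4/((k + 1)*(k + 5)**2)
(s_(k+1) − s_k) − t_k = 12*(-4*k**2 - 37*k - 83)/(k**7 + 28*k**6 + 324*k**5 + 1994*k**4 + 6983*k**3 + 13746*k**2 + 13860*k + 5400)

Invalid: residual \frac{12 \left(- 4 k^{2} - 37 k - 83\right)}{k^{7} + 28 k^{6} + 324 k^{5} + 1994 k^{4} + 6983 k^{3} + 13746 k^{2} + 13860 k + 5400} ≠ 0.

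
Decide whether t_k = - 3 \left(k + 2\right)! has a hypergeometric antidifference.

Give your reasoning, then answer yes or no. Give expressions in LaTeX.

r(k) = k + 3 after simplifying.
So A=k + 3 and B=1, with C=1.
Solve (k + 3)·f(k+1) − (1)·f(k) = 1.
Bound: deg f ≤ -1.
d = -1 < 0 ⇒ no nonzero polynomial f; not summable.

No — key equation has no polynomial f.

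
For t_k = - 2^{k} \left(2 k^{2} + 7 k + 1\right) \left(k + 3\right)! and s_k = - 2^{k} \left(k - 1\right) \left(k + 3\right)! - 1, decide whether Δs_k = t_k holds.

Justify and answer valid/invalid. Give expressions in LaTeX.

Valid — Δs_k = t_k.

s_(k+1) = -2**(k + 1)*k*factorial(k + 4) - 1
s_(k+1) − s_k = -2**k*(2*k**2 + 7*k + 1)*factorial(k + 3)
(s_(k+1) − s_k) − t_k = 0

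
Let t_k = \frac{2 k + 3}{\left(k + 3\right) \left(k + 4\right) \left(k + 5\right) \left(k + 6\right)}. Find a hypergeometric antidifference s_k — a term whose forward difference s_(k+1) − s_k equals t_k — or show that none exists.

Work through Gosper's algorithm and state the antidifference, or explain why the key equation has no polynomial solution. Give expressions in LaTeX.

s_k = \frac{k \left(k^{2} + 12 k + 17\right)}{30 \left(k + 3\right) \left(k + 4\right) \left(k + 5\right)}

Step 1: r(k) = (k + 3)*(2*k + 5)/((k + 7)*(2*k + 3)).
Gosper form: A/B · C(k+1)/C(k) with A=k + 3, B=k + 7, C=k + 3/2.
Key eq: (k + 3)·f(k+1) = (k + 6)·f(k) + (k + 3/2).
d = 3 from the (1,1,1) case.
Solving with deg f ≤ 3: f(k) = k*(k**2 + 12*k + 17)/60.
Get s_k = R·t_k = k*(k**2 + 12*k + 17)/(30*(k + 3)*(k + 4)*(k + 5)) with R(k) = B(k−1)f(k)/C(k) = k*(k + 6)*(k**2 + 12*k + 17)/(30*(2*k + 3)).
Δs = (2*k + 3)/(k**4 + 18*k**3 + 119*k**2 + 342*k + 360), as required.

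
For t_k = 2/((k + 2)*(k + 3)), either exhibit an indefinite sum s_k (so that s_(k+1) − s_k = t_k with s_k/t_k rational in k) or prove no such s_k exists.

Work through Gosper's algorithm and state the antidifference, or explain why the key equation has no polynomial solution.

r(k) = (k + 2)/(k + 4) after simplifying.
Gosper form: A/B · C(k+1)/C(k) with A=k + 2, B=k + 4, C=1.
Need (k + 2)·f(k+1) − (k + 3)·f(k) = 1.
Degrees (1,1,0) ⇒ d ≤ 1.
Match coefficients ⇒ f(k) = k/2.
Get s_k = R·t_k = k/(k + 2) with R(k) = B(k−1)f(k)/C(k) = k*(k + 3)/2.
Δs = 2/(k**2 + 5*k + 6), as required.

s_k = k/(k + 2)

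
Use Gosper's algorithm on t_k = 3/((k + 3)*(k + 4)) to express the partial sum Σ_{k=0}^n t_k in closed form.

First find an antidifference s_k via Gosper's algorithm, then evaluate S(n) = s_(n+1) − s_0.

r(k) = (k + 3)/(k + 5) after simplifying.
Normal form (A,B,C) = (k + 3, k + 5, 1).
f must satisfy (k + 3)·f(k+1) − (k + 4)·f(k) = 1.
Bound: deg f ≤ 1.
Solve for f: f(k) = k/3 (degree 1 ≤ 1).
Certificate R = B(k−1)f/C = k*(k + 4)/3 gives s_k = k/(k + 3).
Check: Δs_k = 3/(k**2 + 7*k + 12). ✓
Telescope: S(n) = s_(n+1) − s_(0) = (n + 1)/(n + 4) − (0) = (n + 1)/(n + 4).

S(n) = (n + 1)/(n + 4)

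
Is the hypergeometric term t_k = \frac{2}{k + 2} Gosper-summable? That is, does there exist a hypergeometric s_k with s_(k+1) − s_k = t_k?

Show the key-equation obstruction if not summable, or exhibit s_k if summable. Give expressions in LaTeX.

No — t_k has no hypergeometric antidifference.

Ratio r(k) = (k + 2)/(k + 3).
Take A(k)=k + 2, B(k)=k + 3, C(k)=1.
Key eq: (k + 2)·f(k+1) = (k + 2)·f(k) + (1).
Bound: deg f ≤ 0.
Generic f = c0 gives residual -1; -1 = 0 cannot hold, so t_k is not Gosper-summable.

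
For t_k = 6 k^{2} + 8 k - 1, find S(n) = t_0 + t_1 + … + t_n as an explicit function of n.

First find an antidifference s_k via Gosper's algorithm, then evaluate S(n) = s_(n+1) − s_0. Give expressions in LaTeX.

Ratio r(k) = (6*k**2 + 20*k + 13)/(6*k**2 + 8*k - 1).
A = 1, B = 1, C = k**2 + 4*k/3 - 1/6.
Need (1)·f(k+1) − (1)·f(k) = k**2 + 4*k/3 - 1/6.
deg f ≤ 3 (via 0,0,2).
Match coefficients ⇒ f(k) = k*(2*k**2 + k - 4)/6.
Certificate R = B(k−1)f/C = k*(2*k**2 + k - 4)/(6*k**2 + 8*k - 1) gives s_k = k*(2*k**2 + k - 4).
s_(k+1) − s_k = 6*k**2 + 8*k - 1 = t_k.
Σ_(k=0)^n t_k = s_(n+1) − s_(0) = (2*n**3 + 7*n**2 + 4*n - 1) − (0), i.e. 2*n**3 + 7*n**2 + 4*n - 1.

S(n) = 2 n^{3} + 7 n^{2} + 4 n - 1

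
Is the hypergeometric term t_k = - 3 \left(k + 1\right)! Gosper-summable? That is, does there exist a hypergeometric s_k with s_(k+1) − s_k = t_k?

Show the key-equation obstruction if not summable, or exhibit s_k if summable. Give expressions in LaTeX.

The ratio is k + 2.
Normal form (A,B,C) = (k + 2, 1, 1).
Set up (k + 2)·f(k+1) − (1)·f(k) − (1) = 0.
From deg A=1, deg B=0, deg C=0: d=-1.
deg f ≤ -1 is impossible — no certificate.

No — negative degree bound, so no certificate f.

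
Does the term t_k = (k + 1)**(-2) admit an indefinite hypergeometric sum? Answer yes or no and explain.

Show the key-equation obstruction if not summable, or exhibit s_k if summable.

No; the coefficient equations for f are inconsistent.

Ratio r(k) = (k + 1)**2/(k + 2)**2.
Take A(k)=k**2 + 2*k + 1, B(k)=k**2 + 4*k + 4, C(k)=1.
Key eq: (k**2 + 2*k + 1)·f(k+1) = (k**2 + 2*k + 1)·f(k) + (1).
d = 0 from the (2,2,0) case.
Generic f = c0 gives residual -1; -1 = 0 cannot hold, so t_k is not Gosper-summable.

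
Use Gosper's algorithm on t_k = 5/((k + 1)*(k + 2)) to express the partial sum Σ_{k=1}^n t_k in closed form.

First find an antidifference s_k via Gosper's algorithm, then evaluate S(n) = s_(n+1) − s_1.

Step 1: r(k) = (k + 1)/(k + 3).
Factor: A=k + 1; B=k + 3; C=1.
Need (k + 1)·f(k+1) − (k + 2)·f(k) = 1.
d = 1 from the (1,1,0) case.
Match coefficients ⇒ f(k) = k.
So s_k = (B(k−1)f/C)·t_k = (k*(k + 2))·t_k = 5*k/(k + 1).
Δs = 5/(k**2 + 3*k + 2), as required.
Telescope: S(n) = s_(n+1) − s_(1) = 5*(n + 1)/(n + 2) − (5/2) = 5*n/(2*(n + 2)).

S(n) = 5*n/(2*(n + 2))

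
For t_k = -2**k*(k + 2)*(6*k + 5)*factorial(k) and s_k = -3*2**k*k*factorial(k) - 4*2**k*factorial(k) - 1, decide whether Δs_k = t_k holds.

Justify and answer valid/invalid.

s_(k+1) = -6*2**k*k**2*factorial(k) - 20*2**k*k*factorial(k) - 14*2**k*factorial(k) - 1
s_(k+1) − s_k = -2**k*(k + 2)*(6*k + 5)*factorial(k)
(s_(k+1) − s_k) − t_k = 0

valid; difference matches t_k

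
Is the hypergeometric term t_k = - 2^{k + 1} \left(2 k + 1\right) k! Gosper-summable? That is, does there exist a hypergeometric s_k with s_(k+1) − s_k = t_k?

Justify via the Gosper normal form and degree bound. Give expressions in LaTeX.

The ratio is 2*(k + 1)*(2*k + 3)/(2*k + 1).
So A=2*k + 2 and B=1, with C=k + 1/2.
Key eq: (2*k + 2)·f(k+1) = (1)·f(k) + (k + 1/2).
d = 0 from the (1,0,1) case.
A polynomial solution: f(k) = 1/2.
Get s_k = R·t_k = -2**(k + 1)*factorial(k) with R(k) = B(k−1)f(k)/C(k) = 1/(2*k + 1).
Δs = -2**(k + 1)*(2*k + 1)*factorial(k), as required.

Yes. s_k = - 2^{k + 1} k!.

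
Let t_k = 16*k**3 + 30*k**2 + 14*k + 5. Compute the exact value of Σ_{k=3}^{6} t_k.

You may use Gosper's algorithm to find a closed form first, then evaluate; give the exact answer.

Σ = 9764

The ratio is (16*k**3 + 78*k**2 + 122*k + 65)/(16*k**3 + 30*k**2 + 14*k + 5).
A = 1, B = 1, C = k**3 + 15*k**2/8 + 7*k/8 + 5/16.
Solve (1)·f(k+1) − (1)·f(k) = k**3 + 15*k**2/8 + 7*k/8 + 5/16.
Degrees (0,0,3) ⇒ d ≤ 4.
Solve for f: f(k) = k*(2*k + 3)*(2*k**2 - 2*k + 1)/16 (degree 4 ≤ 4).
Then R = B(k−1)f/C = k*(2*k + 3)*(2*k**2 - 2*k + 1)/(16*k**3 + 30*k**2 + 14*k + 5), so s_k = R(k)·t_k = k*(4*k**3 + 2*k**2 - 4*k + 3).
s_(k+1) − s_k = 16*k**3 + 30*k**2 + 14*k + 5 = t_k.
Evaluate s at k=7 and k=3: 10115 and 351; difference 9764.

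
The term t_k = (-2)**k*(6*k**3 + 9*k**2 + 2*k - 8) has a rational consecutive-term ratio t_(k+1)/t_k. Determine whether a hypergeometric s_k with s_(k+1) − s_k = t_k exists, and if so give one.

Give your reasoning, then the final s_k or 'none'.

Compute t_(k+1)/t_k: get 2*(-6*k**3 - 27*k**2 - 38*k - 9)/(6*k**3 + 9*k**2 + 2*k - 8).
A = -2, B = 1, C = k**3 + 3*k**2/2 + k/3 - 4/3.
Need (-2)·f(k+1) − (1)·f(k) = k**3 + 3*k**2/2 + k/3 - 4/3.
From deg A=0, deg B=0, deg C=3: d=3.
Solve for f: f(k) = -(2*k**3 - k**2 - 2*k - 2)/6 (degree 3 ≤ 3).
R(k) = B(k−1)·f(k)/C(k) = -(2*k**3 - k**2 - 2*k - 2)/(6*k**3 + 9*k**2 + 2*k - 8); s_k = R·t_k = (-2)**k*(-2*k**3 + k**2 + 2*k + 2).
Check: Δs_k = (-2)**k*(6*k**3 + 9*k**2 + 2*k - 8). ✓

s_k = (-2)**k*(-2*k**3 + k**2 + 2*k + 2)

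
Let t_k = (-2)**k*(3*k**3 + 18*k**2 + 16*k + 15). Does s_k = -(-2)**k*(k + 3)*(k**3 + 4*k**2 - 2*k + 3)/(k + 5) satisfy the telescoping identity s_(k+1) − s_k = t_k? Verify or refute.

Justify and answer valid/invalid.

Invalid: residual (-2)**(k + 1)*(3*k**4 + 34*k**3 + 110*k**2 + 93*k + 78)/(k**2 + 11*k + 30) ≠ 0.

s_(k+1) = 2*(-2)**k*(k**4 + 11*k**3 + 37*k**2 + 42*k + 24)/(k + 6)
s_(k+1) − s_k = (-2)**k*(3*k**5 + 45*k**4 + 236*k**3 + 511*k**2 + 459*k + 294)/(k**2 + 11*k + 30)
(s_(k+1) − s_k) − t_k = (-2)**(k + 1)*(3*k**4 + 34*k**3 + 110*k**2 + 93*k + 78)/(k**2 + 11*k + 30)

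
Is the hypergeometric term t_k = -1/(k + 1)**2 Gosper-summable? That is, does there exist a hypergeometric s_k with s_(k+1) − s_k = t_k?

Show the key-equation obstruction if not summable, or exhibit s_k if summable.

The ratio is (k + 1)**2/(k + 2)**2.
Normal form (A,B,C) = (k**2 + 2*k + 1, k**2 + 4*k + 4, 1).
Set up (k**2 + 2*k + 1)·f(k+1) − (k**2 + 2*k + 1)·f(k) − (1) = 0.
From deg A=2, deg B=2, deg C=0: d=0.
Write f(k) = c0. Then LHS − RHS = -1, requiring -1 = 0: contradictory. No certificate.

No — key equation has no polynomial f.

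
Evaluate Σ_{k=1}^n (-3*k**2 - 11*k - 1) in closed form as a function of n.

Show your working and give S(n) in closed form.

t_(k+1)/t_k = (3*k**2 + 17*k + 15)/(3*k**2 + 11*k + 1).
So A=1 and B=1, with C=k**2 + 11*k/3 + 1/3.
Need (1)·f(k+1) − (1)·f(k) = k**2 + 11*k/3 + 1/3.
Bound: deg f ≤ 3.
A polynomial solution: f(k) = k*(k**2 + 4*k - 4)/3.
Certificate R = B(k−1)f/C = k*(k**2 + 4*k - 4)/(3*k**2 + 11*k + 1) gives s_k = k*(-k**2 - 4*k + 4).
Δs = -3*k**2 - 11*k - 1, as required.
Telescope: S(n) = s_(n+1) − s_(1) = -n**3 - 7*n**2 - 7*n - 1 − (-1) = n*(-n**2 - 7*n - 7).

S(n) = n*(-n**2 - 7*n - 7)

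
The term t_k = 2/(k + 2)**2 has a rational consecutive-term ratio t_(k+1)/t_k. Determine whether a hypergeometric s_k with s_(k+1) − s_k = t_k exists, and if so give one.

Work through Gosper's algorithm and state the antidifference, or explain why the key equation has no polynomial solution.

none (Gosper's algorithm certifies no s_k)

Ratio r(k) = (k + 2)**2/(k + 3)**2.
Factor: A=k**2 + 4*k + 4; B=k**2 + 6*k + 9; C=1.
Need (k**2 + 4*k + 4)·f(k+1) − (k**2 + 4*k + 4)·f(k) = 1.
Bound: deg f ≤ 0.
Write f(k) = c0. Then LHS − RHS = -1, requiring -1 = 0: contradictory. No certificate.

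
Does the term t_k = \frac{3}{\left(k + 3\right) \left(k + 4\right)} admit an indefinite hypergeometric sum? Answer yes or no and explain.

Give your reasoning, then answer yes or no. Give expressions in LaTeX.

Yes. s_k = \frac{k}{k + 3}.

Compute t_(k+1)/t_k: get (k + 3)/(k + 5).
So A=k + 3 and B=k + 5, with C=1.
Solve (k + 3)·f(k+1) − (k + 4)·f(k) = 1.
From deg A=1, deg B=1, deg C=0: d=1.
A polynomial solution: f(k) = k/3.
Get s_k = R·t_k = k/(k + 3) with R(k) = B(k−1)f(k)/C(k) = k*(k + 4)/3.
Δs = 3/(k**2 + 7*k + 12), as required.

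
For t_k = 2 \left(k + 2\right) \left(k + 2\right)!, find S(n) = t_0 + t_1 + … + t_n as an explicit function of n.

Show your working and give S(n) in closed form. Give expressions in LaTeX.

S(n) = 2 \left(n + 3\right)! - 4

Step 1: r(k) = (k + 3)**2/(k + 2).
Gosper form: A/B · C(k+1)/C(k) with A=k + 3, B=1, C=k + 2.
Set up (k + 3)·f(k+1) − (1)·f(k) − (k + 2) = 0.
Bound: deg f ≤ 0.
Coefficient equations give f(k) = 1.
Get s_k = R·t_k = 2*factorial(k + 2) with R(k) = B(k−1)f(k)/C(k) = 1/(k + 2).
Check: Δs_k = 2*(k + 2)*factorial(k + 2). ✓
Telescope: S(n) = s_(n+1) − s_(0) = 2*factorial(n + 3) − (4) = 2*factorial(n + 3) - 4.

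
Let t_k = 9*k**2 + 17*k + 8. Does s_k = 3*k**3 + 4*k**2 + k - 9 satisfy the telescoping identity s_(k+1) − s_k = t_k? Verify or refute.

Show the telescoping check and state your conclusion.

valid; difference matches t_k

s_(k+1) = 3*k**3 + 13*k**2 + 18*k - 1
s_(k+1) − s_k = 9*k**2 + 17*k + 8
(s_(k+1) − s_k) − t_k = 0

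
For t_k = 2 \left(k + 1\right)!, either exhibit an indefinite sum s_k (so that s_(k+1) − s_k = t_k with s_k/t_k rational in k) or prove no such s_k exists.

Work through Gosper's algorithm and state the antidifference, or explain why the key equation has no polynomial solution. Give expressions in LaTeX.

no hypergeometric antidifference exists

The ratio is k + 2.
Take A(k)=k + 2, B(k)=1, C(k)=1.
Key eq: (k + 2)·f(k+1) = (1)·f(k) + (1).
From deg A=1, deg B=0, deg C=0: d=-1.
Bound -1 < 0, so the key equation has no polynomial solution.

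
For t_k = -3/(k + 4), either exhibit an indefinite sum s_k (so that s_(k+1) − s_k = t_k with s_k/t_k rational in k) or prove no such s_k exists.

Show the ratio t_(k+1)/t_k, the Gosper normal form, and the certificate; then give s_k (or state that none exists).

none (Gosper's algorithm certifies no s_k)

Compute t_(k+1)/t_k: get (k + 4)/(k + 5).
Factor: A=k + 4; B=k + 5; C=1.
Key eq: (k + 4)·f(k+1) = (k + 4)·f(k) + (1).
Degrees (1,1,0) ⇒ d ≤ 0.
Write f(k) = c0. Then LHS − RHS = -1, requiring -1 = 0: contradictory. No certificate.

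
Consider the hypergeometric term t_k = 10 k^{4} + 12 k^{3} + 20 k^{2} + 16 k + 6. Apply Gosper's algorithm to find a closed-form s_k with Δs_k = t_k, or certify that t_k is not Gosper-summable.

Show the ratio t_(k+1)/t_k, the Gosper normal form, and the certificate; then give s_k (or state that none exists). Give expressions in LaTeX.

Ratio r(k) = (5*k**4 + 26*k**3 + 58*k**2 + 66*k + 32)/(5*k**4 + 6*k**3 + 10*k**2 + 8*k + 3).
Factor: A=1; B=1; C=k**4 + 6*k**3/5 + 2*k**2 + 8*k/5 + 3/5.
Solve (1)·f(k+1) − (1)·f(k) = k**4 + 6*k**3/5 + 2*k**2 + 8*k/5 + 3/5.
From deg A=0, deg B=0, deg C=4: d=5.
Solving with deg f ≤ 5: f(k) = k*(2*k**4 - 2*k**3 + 4*k**2 + k + 1)/10.
R(k) = B(k−1)·f(k)/C(k) = k*(2*k**4 - 2*k**3 + 4*k**2 + k + 1)/(2*(5*k**4 + 6*k**3 + 10*k**2 + 8*k + 3)); s_k = R·t_k = k*(2*k**4 - 2*k**3 + 4*k**2 + k + 1).
s_(k+1) − s_k = 10*k**4 + 12*k**3 + 20*k**2 + 16*k + 6 = t_k.

s_k = k \left(2 k^{4} - 2 k^{3} + 4 k^{2} + k + 1\right)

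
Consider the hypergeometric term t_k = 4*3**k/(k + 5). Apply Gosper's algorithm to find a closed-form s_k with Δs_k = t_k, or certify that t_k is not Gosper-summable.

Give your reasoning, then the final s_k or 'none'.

The ratio is 3*(k + 5)/(k + 6).
Factor: A=3*k + 15; B=k + 6; C=1.
Solve (3*k + 15)·f(k+1) − (k + 5)·f(k) = 1.
Bound: deg f ≤ -1.
deg f ≤ -1 is impossible — no certificate.

not Gosper-summable; s_k does not exist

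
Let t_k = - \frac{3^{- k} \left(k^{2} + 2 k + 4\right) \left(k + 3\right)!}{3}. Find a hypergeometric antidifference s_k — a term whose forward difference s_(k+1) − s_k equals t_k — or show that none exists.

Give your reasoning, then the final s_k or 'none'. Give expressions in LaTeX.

t_(k+1)/t_k = (k + 4)*(2*k + (k + 1)**2 + 6)/(3*(k**2 + 2*k + 4)).
Take A(k)=k/3 + 4/3, B(k)=1, C(k)=k**2 + 2*k + 4.
Set up (k/3 + 4/3)·f(k+1) − (1)·f(k) − (k**2 + 2*k + 4) = 0.
Bound: deg f ≤ 1.
Match coefficients ⇒ f(k) = 3*k.
So s_k = (B(k−1)f/C)·t_k = (3*k/(k**2 + 2*k + 4))·t_k = -k*factorial(k + 3)/3**k.
Δs = -(k**2 + 2*k + 4)*factorial(k + 3)/(3*3**k), as required.

s_k = - 3^{- k} k \left(k + 3\right)!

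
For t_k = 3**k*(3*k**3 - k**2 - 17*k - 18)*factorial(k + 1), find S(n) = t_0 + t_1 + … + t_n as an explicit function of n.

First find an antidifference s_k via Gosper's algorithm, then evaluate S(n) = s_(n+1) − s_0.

S(n) = 3**(n + 1)*(n - 3)*(n + 1)*factorial(n + 2)

Step 1: r(k) = 3*(3*k**4 + 14*k**3 + 6*k**2 - 53*k - 66)/(3*k**3 - k**2 - 17*k - 18).
So A=3*k + 6 and B=1, with C=k**3 - k**2/3 - 17*k/3 - 6.
Need (3*k + 6)·f(k+1) − (1)·f(k) = k**3 - k**2/3 - 17*k/3 - 6.
From deg A=1, deg B=0, deg C=3: d=2.
Solving with deg f ≤ 2: f(k) = k*(k - 4)/3.
Certificate R = B(k−1)f/C = k*(k - 4)/(3*k**3 - k**2 - 17*k - 18) gives s_k = 3**k*k*(k - 4)*factorial(k + 1).
Δs = 3**k*(3*k**3 - k**2 - 17*k - 18)*factorial(k + 1), as required.
Σ_(k=0)^n t_k = s_(n+1) − s_(0) = (3**(n + 1)*(n - 3)*(n + 1)*factorial(n + 2)) − (0), i.e. 3**(n + 1)*(n - 3)*(n + 1)*factorial(n + 2).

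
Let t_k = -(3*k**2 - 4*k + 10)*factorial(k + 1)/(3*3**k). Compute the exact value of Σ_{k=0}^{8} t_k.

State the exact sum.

Compute t_(k+1)/t_k: get (k + 2)*(-4*k + 3*(k + 1)**2 + 6)/(3*(3*k**2 - 4*k + 10)).
Take A(k)=k/3 + 2/3, B(k)=1, C(k)=k**2 - 4*k/3 + 10/3.
Set up (k/3 + 2/3)·f(k+1) − (1)·f(k) − (k**2 - 4*k/3 + 10/3) = 0.
Degrees (1,0,2) ⇒ d ≤ 1.
Solving with deg f ≤ 1: f(k) = 3*k - 4.
Certificate R = B(k−1)f/C = 3*(3*k - 4)/(3*k**2 - 4*k + 10) gives s_k = -(3*k - 4)*factorial(k + 1)/3**k.
Verify: -(3*k**2 - 4*k + 10)*factorial(k + 1)/(3*3**k) matches t_k.
Sum = s_(9) − s_(0); s_(9) = -1030400/243, s_(0) = 4 ⇒ -1031372/243.

Σ = -1031372/243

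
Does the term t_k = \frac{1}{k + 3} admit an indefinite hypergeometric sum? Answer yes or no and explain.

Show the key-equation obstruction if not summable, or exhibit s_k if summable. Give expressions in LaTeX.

No — the linear system for f has no solution.

The ratio is (k + 3)/(k + 4).
Take A(k)=k + 3, B(k)=k + 4, C(k)=1.
Key eq: (k + 3)·f(k+1) = (k + 3)·f(k) + (1).
From deg A=1, deg B=1, deg C=0: d=0.
Generic f = c0 gives residual -1; -1 = 0 cannot hold, so t_k is not Gosper-summable.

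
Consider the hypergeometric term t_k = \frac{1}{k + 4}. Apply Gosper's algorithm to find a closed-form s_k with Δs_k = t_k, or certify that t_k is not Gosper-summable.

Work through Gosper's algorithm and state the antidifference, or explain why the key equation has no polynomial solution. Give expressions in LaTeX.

not Gosper-summable; s_k does not exist

Step 1: r(k) = (k + 4)/(k + 5).
A = k + 4, B = k + 5, C = 1.
f must satisfy (k + 4)·f(k+1) − (k + 4)·f(k) = 1.
From deg A=1, deg B=1, deg C=0: d=0.
Put f(k) = c0: A·f(k+1) − B(k−1)·f(k) − C = -1; need -1 = 0 — inconsistent ⇒ no f, not summable.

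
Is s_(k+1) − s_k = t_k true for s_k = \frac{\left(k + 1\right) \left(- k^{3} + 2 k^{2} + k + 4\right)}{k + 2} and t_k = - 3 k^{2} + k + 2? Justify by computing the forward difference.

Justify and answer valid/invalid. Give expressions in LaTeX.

Invalid: residual \frac{k \left(2 k^{2} + 7 k - 3\right)}{k^{2} + 5 k + 6} ≠ 0.

s_(k+1) = (-k**4 - 3*k**3 + 10*k + 12)/(k + 3)
s_(k+1) − s_k = (-3*k**4 - 12*k**3 - 4*k**2 + 13*k + 12)/(k**2 + 5*k + 6)
(s_(k+1) − s_k) − t_k = k*(2*k**2 + 7*k - 3)/(k**2 + 5*k + 6)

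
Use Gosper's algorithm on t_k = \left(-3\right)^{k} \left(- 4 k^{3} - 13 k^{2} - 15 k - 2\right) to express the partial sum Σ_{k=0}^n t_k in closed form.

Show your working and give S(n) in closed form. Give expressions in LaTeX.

r(k) = 3*(-4*k**3 - 25*k**2 - 53*k - 34)/(4*k**3 + 13*k**2 + 15*k + 2) after simplifying.
Gosper form: A/B · C(k+1)/C(k) with A=-3, B=1, C=k**3 + 13*k**2/4 + 15*k/4 + 1/2.
Need (-3)·f(k+1) − (1)·f(k) = k**3 + 13*k**2/4 + 15*k/4 + 1/2.
d = 3 from the (0,0,3) case.
Solve for f: f(k) = -(k**3 + k**2 - 1)/4 (degree 3 ≤ 3).
Then R = B(k−1)f/C = -(k**3 + k**2 - 1)/(4*k**3 + 13*k**2 + 15*k + 2), so s_k = R(k)·t_k = (-3)**k*(k**3 + k**2 - 1).
s_(k+1) − s_k = (-3)**k*(-4*k**3 - 13*k**2 - 15*k - 2) = t_k.
s_(n+1) = (-3)**(n + 1)*(n**3 + 4*n**2 + 5*n + 1) and s_(0) = -1, so S(n) = -3*(-3)**n*n**3 - 12*(-3)**n*n**2 - 15*(-3)**n*n - 3*(-3)**n + 1.

S(n) = - 3 \left(-3\right)^{n} n^{3} - 12 \left(-3\right)^{n} n^{2} - 15 \left(-3\right)^{n} n - 3 \left(-3\right)^{n} + 1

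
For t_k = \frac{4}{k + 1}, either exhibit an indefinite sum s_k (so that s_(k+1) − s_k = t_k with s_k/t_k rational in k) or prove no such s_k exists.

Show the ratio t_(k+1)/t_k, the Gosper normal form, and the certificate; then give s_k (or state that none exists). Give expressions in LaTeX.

no hypergeometric antidifference exists

Ratio r(k) = (k + 1)/(k + 2).
Factor: A=k + 1; B=k + 2; C=1.
Need (k + 1)·f(k+1) − (k + 1)·f(k) = 1.
Bound: deg f ≤ 0.
Generic f = c0 gives residual -1; -1 = 0 cannot hold, so t_k is not Gosper-summable.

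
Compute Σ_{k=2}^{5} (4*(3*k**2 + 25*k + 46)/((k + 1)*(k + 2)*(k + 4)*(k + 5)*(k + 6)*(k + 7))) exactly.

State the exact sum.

Step 1: r(k) = (k + 1)*(k + 4)*(25*k + 3*(k + 1)**2 + 71)/((k + 3)*(k + 8)*(3*k**2 + 25*k + 46)).
Gosper form: A/B · C(k+1)/C(k) with A=k + 1, B=k + 8, C=k**3 + 34*k**2/3 + 121*k/3 + 46.
Need (k + 1)·f(k+1) − (k + 7)·f(k) = k**3 + 34*k**2/3 + 121*k/3 + 46.
Bound: deg f ≤ 6.
Match coefficients ⇒ f(k) = k*(k + 2)*(k + 3)*(k + 5)*(k**2 + 11*k + 34)/72.
So s_k = (B(k−1)f/C)·t_k = (k*(k + 2)*(k + 5)*(k + 7)*(k**2 + 11*k + 34)/(24*(3*k**2 + 25*k + 46)))·t_k = k*(k**2 + 11*k + 34)/(6*(k**3 + 11*k**2 + 34*k + 24)).
Verify: 4*(3*k**2 + 25*k + 46)/(k**6 + 25*k**5 + 247*k**4 + 1219*k**3 + 3112*k**2 + 3796*k + 1680) matches t_k.
Telescoping: Σ = s_(6) − s_(2) = 17/105 − (5/36) = 29/1260.

Σ = 29/1260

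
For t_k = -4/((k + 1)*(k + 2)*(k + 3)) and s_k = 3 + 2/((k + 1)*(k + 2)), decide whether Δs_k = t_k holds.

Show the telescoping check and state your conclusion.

valid (s_(k+1) − s_k reduces to t_k)

s_(k+1) = 3 + 2/((k + 2)*(k + 3))
s_(k+1) − s_k = -4/(k**3 + 6*k**2 + 11*k + 6)
(s_(k+1) − s_k) − t_k = 0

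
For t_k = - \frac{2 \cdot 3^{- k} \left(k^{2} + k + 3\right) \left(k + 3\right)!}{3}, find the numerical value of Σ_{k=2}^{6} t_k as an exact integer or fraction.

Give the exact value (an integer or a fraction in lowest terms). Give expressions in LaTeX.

Σ = -178960/9

r(k) = (k + 4)*(k + (k + 1)**2 + 4)/(3*(k**2 + k + 3)) after simplifying.
Take A(k)=k/3 + 4/3, B(k)=1, C(k)=k**2 + k + 3.
Set up (k/3 + 4/3)·f(k+1) − (1)·f(k) − (k**2 + k + 3) = 0.
d = 1 from the (1,0,2) case.
Coefficient equations give f(k) = 3*(k - 1).
Certificate R = B(k−1)f/C = 3*(k - 1)/(k**2 + k + 3) gives s_k = -2*(k - 1)*factorial(k + 3)/3**k.
Δs = -2*(k**2 + k + 3)*factorial(k + 3)/(3*3**k), as required.
Telescoping: Σ = s_(7) − s_(2) = -179200/9 − (-80/3) = -178960/9.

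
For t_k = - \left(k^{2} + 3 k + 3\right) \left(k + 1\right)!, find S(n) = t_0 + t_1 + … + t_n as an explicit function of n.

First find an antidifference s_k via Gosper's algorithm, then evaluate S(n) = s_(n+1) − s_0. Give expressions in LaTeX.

Ratio r(k) = (k + 2)*(3*k + (k + 1)**2 + 6)/(k**2 + 3*k + 3).
So A=k + 2 and B=1, with C=k**2 + 3*k + 3.
Solve (k + 2)·f(k+1) − (1)·f(k) = k**2 + 3*k + 3.
Degrees (1,0,2) ⇒ d ≤ 1.
Match coefficients ⇒ f(k) = k + 1.
R(k) = B(k−1)·f(k)/C(k) = (k + 1)/(k**2 + 3*k + 3); s_k = R·t_k = -(k + 1)*factorial(k + 1).
Verify: -(k**2 + 3*k + 3)*factorial(k + 1) matches t_k.
Evaluate: s_(n+1) = -(n + 2)*factorial(n + 2); subtract s_(0) = -1 ⇒ S(n) = -n*factorial(n + 2) - 2*factorial(n + 2) + 1.

S(n) = - n \left(n + 2\right)! - 2 \left(n + 2\right)! + 1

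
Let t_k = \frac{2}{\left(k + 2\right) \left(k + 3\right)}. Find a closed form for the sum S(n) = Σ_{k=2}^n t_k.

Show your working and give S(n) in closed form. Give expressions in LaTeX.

S(n) = \frac{n - 1}{2 \left(n + 3\right)}

t_(k+1)/t_k = (k + 2)/(k + 4).
Normal form (A,B,C) = (k + 2, k + 4, 1).
Key eq: (k + 2)·f(k+1) = (k + 3)·f(k) + (1).
Degrees (1,1,0) ⇒ d ≤ 1.
Coefficient equations give f(k) = k/2.
R(k) = B(k−1)·f(k)/C(k) = k*(k + 3)/2; s_k = R·t_k = k/(k + 2).
Δs = 2/(k**2 + 5*k + 6), as required.
Σ_(k=2)^n t_k = s_(n+1) − s_(2) = ((n + 1)/(n + 3)) − (1/2), i.e. (n - 1)/(2*(n + 3)).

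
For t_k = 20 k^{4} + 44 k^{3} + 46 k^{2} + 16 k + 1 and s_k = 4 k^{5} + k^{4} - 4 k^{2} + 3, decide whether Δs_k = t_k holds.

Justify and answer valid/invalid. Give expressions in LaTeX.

Valid — Δs_k = t_k.

s_(k+1) = 4*(k + 1)**5 + (k + 1)**4 - 4*(k + 1)**2 + 3
s_(k+1) − s_k = 20*k**4 + 44*k**3 + 46*k**2 + 16*k + 1
(s_(k+1) − s_k) − t_k = 0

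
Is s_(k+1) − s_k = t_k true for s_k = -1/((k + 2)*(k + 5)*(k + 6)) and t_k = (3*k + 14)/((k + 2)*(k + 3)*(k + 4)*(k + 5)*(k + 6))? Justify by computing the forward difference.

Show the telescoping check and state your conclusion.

s_(k+1) = -1/((k + 3)*(k + 6)*(k + 7))
s_(k+1) − s_k = (3*k + 11)/(k**5 + 23*k**4 + 203*k**3 + 853*k**2 + 1692*k + 1260)
(s_(k+1) − s_k) − t_k = 6*(-2*k - 9)/(k**6 + 27*k**5 + 295*k**4 + 1665*k**3 + 5104*k**2 + 8028*k + 5040)

Invalid: residual 6*(-2*k - 9)/(k**6 + 27*k**5 + 295*k**4 + 1665*k**3 + 5104*k**2 + 8028*k + 5040) ≠ 0.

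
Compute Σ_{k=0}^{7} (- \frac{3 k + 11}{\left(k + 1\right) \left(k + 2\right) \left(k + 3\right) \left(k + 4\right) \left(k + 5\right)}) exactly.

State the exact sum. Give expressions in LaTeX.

Σ = -67/540

Ratio r(k) = (k + 1)*(3*k + 14)/((k + 6)*(3*k + 11)).
A = k + 1, B = k + 6, C = k + 11/3.
Set up (k + 1)·f(k+1) − (k + 5)·f(k) − (k + 11/3) = 0.
Degrees (1,1,1) ⇒ d ≤ 4.
Solve for f: f(k) = k*(k + 3)*(k**2 + 7*k + 14)/24 (degree 4 ≤ 4).
Certificate R = B(k−1)f/C = k*(k + 3)*(k + 5)*(k**2 + 7*k + 14)/(8*(3*k + 11)) gives s_k = k*(-k**2 - 7*k - 14)/(8*(k**3 + 7*k**2 + 14*k + 8)).
Verify: (-3*k - 11)/(k**5 + 15*k**4 + 85*k**3 + 225*k**2 + 274*k + 120) matches t_k.
Evaluate s at k=8 and k=0: -67/540 and 0; difference -67/540.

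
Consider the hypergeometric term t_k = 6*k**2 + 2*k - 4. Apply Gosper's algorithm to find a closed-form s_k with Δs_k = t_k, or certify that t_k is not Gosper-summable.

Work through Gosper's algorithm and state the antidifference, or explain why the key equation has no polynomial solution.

Ratio r(k) = (k + 3*(k + 1)**2 - 1)/(3*k**2 + k - 2).
A = 1, B = 1, C = k**2 + k/3 - 2/3.
Key eq: (1)·f(k+1) = (1)·f(k) + (k**2 + k/3 - 2/3).
Bound: deg f ≤ 3.
Match coefficients ⇒ f(k) = k*(k - 2)*(k + 1)/3.
Get s_k = R·t_k = 2*k*(k**2 - k - 2) with R(k) = B(k−1)f(k)/C(k) = k*(k - 2)/(3*k - 2).
Δs = 6*k**2 + 2*k - 4, as required.

s_k = 2*k*(k**2 - k - 2)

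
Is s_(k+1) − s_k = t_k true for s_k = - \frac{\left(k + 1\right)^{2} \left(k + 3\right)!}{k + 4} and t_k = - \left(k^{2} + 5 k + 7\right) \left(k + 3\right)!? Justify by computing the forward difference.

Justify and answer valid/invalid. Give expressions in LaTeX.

s_(k+1) = -(k + 2)**2*factorial(k + 4)/(k + 5)
s_(k+1) − s_k = -(k**4 + 11*k**3 + 45*k**2 + 85*k + 59)*factorial(k + 3)/((k + 4)*(k + 5))
(s_(k+1) − s_k) − t_k = 3*(k**3 + 9*k**2 + 26*k + 27)*factorial(k + 3)/((k + 4)*(k + 5))

Invalid: residual \frac{3 \left(k^{3} + 9 k^{2} + 26 k + 27\right) \left(k + 3\right)!}{\left(k + 4\right) \left(k + 5\right)} ≠ 0.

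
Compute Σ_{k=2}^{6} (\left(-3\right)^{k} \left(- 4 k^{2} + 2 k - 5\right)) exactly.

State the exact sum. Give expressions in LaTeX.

Σ = -80937

t_(k+1)/t_k = 3*(2*k - 4*(k + 1)**2 - 3)/(4*k**2 - 2*k + 5).
A = -3, B = 1, C = k**2 - k/2 + 5/4.
Need (-3)·f(k+1) − (1)·f(k) = k**2 - k/2 + 5/4.
Degrees (0,0,2) ⇒ d ≤ 2.
A polynomial solution: f(k) = -(k**2 - 2*k + 2)/4.
So s_k = (B(k−1)f/C)·t_k = (-(k**2 - 2*k + 2)/(4*k**2 - 2*k + 5))·t_k = (-3)**k*(k**2 - 2*k + 2).
Δs = (-3)**k*(-4*k**2 + 2*k - 5), as required.
Sum = s_(7) − s_(2); s_(7) = -80919, s_(2) = 18 ⇒ -80937.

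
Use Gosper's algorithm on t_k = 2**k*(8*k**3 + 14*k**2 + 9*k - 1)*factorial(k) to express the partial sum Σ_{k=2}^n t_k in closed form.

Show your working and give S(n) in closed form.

S(n) = 8*2**n*n**3*factorial(n) + 18*2**n*n**2*factorial(n) + 6*2**n*n*factorial(n) - 4*2**n*factorial(n) - 56

Compute t_(k+1)/t_k: get 2*(8*k**4 + 46*k**3 + 99*k**2 + 91*k + 30)/(8*k**3 + 14*k**2 + 9*k - 1).
So A=2*k + 2 and B=1, with C=k**3 + 7*k**2/4 + 9*k/8 - 1/8.
Solve (2*k + 2)·f(k+1) − (1)·f(k) = k**3 + 7*k**2/4 + 9*k/8 - 1/8.
From deg A=1, deg B=0, deg C=3: d=2.
Match coefficients ⇒ f(k) = (4*k**2 - 3*k - 3)/8.
R(k) = B(k−1)·f(k)/C(k) = (4*k**2 - 3*k - 3)/(8*k**3 + 14*k**2 + 9*k - 1); s_k = R·t_k = 2**k*(4*k**2 - 3*k - 3)*factorial(k).
Δs = 2**k*(8*k**3 + 14*k**2 + 9*k - 1)*factorial(k), as required.
Σ_(k=2)^n t_k = s_(n+1) − s_(2) = (2**(n + 1)*(4*n**2 + 5*n - 2)*factorial(n + 1)) − (56), i.e. 8*2**n*n**3*factorial(n) + 18*2**n*n**2*factorial(n) + 6*2**n*n*factorial(n) - 4*2**n*factorial(n) - 56.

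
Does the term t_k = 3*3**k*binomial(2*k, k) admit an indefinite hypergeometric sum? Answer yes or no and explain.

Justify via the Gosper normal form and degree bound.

The ratio is 6*(2*k + 1)/(k + 1).
Normal form (A,B,C) = (12*k + 6, k + 1, 1).
Set up (12*k + 6)·f(k+1) − (k)·f(k) − (1) = 0.
deg f ≤ -1 (via 1,1,0).
deg f ≤ -1 is impossible — no certificate.

No; the degree bound rules out any f.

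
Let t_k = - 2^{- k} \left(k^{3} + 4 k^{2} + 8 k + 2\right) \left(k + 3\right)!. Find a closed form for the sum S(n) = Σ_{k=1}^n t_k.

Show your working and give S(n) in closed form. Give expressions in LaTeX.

t_(k+1)/t_k = (k**4 + 11*k**3 + 47*k**2 + 91*k + 60)/(2*(k**3 + 4*k**2 + 8*k + 2)).
Take A(k)=k/2 + 2, B(k)=1, C(k)=k**3 + 4*k**2 + 8*k + 2.
f must satisfy (k/2 + 2)·f(k+1) − (1)·f(k) = k**3 + 4*k**2 + 8*k + 2.
Bound: deg f ≤ 2.
A polynomial solution: f(k) = 2*(k - 1)*(k + 1).
Get s_k = R·t_k = -2**(1 - k)*(k - 1)*(k + 1)*factorial(k + 3) with R(k) = B(k−1)f(k)/C(k) = 2*(k - 1)*(k + 1)/(k**3 + 4*k**2 + 8*k + 2).
s_(k+1) − s_k = -(k**3 + 4*k**2 + 8*k + 2)*factorial(k + 3)/2**k = t_k.
Evaluate: s_(n+1) = -n*(n + 2)*factorial(n + 4)/2**n; subtract s_(1) = 0 ⇒ S(n) = -n*(n + 2)*factorial(n + 4)/2**n.

S(n) = - 2^{- n} n \left(n + 2\right) \left(n + 4\right)!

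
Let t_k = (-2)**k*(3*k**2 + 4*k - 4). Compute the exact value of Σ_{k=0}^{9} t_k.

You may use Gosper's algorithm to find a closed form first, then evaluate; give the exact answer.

Σ = -100354

t_(k+1)/t_k = 2*(-4*k - 3*(k + 1)**2)/(3*k**2 + 4*k - 4).
Factor: A=-2; B=1; C=k**2 + 4*k/3 - 4/3.
f must satisfy (-2)·f(k+1) − (1)·f(k) = k**2 + 4*k/3 - 4/3.
Degrees (0,0,2) ⇒ d ≤ 2.
A polynomial solution: f(k) = -(k**2 - 2)/3.
So s_k = (B(k−1)f/C)·t_k = (-(k**2 - 2)/((k + 2)*(3*k - 2)))·t_k = (-2)**k*(2 - k**2).
Δs = (-2)**k*(3*k**2 + 4*k - 4), as required.
Sum = s_(10) − s_(0); s_(10) = -100352, s_(0) = 2 ⇒ -100354.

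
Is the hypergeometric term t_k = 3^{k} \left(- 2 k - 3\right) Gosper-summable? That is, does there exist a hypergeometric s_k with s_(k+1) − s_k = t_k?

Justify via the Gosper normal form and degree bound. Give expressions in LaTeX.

Yes. s_k = - 3^{k} k.

Ratio r(k) = 3*(2*k + 5)/(2*k + 3).
Normal form (A,B,C) = (3, 1, k + 3/2).
Set up (3)·f(k+1) − (1)·f(k) − (k + 3/2) = 0.
From deg A=0, deg B=0, deg C=1: d=1.
Solve for f: f(k) = k/2 (degree 1 ≤ 1).
Get s_k = R·t_k = -3**k*k with R(k) = B(k−1)f(k)/C(k) = k/(2*k + 3).
Verify: 3**k*(-2*k - 3) matches t_k.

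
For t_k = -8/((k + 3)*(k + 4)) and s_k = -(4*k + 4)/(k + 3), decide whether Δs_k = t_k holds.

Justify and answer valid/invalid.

valid; difference matches t_k

s_(k+1) = 4*(-k - 2)/(k + 4)
s_(k+1) − s_k = -8/(k**2 + 7*k + 12)
(s_(k+1) − s_k) − t_k = 0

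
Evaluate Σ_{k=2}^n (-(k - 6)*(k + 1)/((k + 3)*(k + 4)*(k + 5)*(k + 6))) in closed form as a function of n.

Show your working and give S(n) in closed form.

Step 1: r(k) = (k - 5)*(k + 2)*(k + 3)/((k - 6)*(k + 1)*(k + 7)).
So A=k + 3 and B=k + 7, with C=k**2 - 5*k - 6.
Key eq: (k + 3)·f(k+1) = (k + 6)·f(k) + (k**2 - 5*k - 6).
From deg A=1, deg B=1, deg C=2: d=3.
Solving with deg f ≤ 3: f(k) = -k*(k + 1).
Then R = B(k−1)f/C = -k*(k + 6)/(k - 6), so s_k = R(k)·t_k = k*(k + 1)/(k**3 + 12*k**2 + 47*k + 60).
s_(k+1) − s_k = (-k**2 + 5*k + 6)/(k**4 + 18*k**3 + 119*k**2 + 342*k + 360) = t_k.
Telescope: S(n) = s_(n+1) − s_(2) = (n**2 + 3*n + 2)/(n**3 + 15*n**2 + 74*n + 120) − (1/35) = (-n**3 + 20*n**2 + 31*n - 50)/(35*(n**3 + 15*n**2 + 74*n + 120)).

S(n) = (-n**3 + 20*n**2 + 31*n - 50)/(35*(n**3 + 15*n**2 + 74*n + 120))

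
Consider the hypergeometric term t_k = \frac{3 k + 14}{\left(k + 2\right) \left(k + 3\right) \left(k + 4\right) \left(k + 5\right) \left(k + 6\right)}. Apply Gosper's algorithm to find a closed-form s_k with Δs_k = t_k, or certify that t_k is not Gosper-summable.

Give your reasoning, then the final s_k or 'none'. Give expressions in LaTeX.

s_k = \frac{k \left(k^{2} + 10 k + 31\right)}{30 \left(k^{3} + 10 k^{2} + 31 k + 30\right)}

The ratio is (k + 2)*(3*k + 17)/((k + 7)*(3*k + 14)).
So A=k + 2 and B=k + 7, with C=k + 14/3.
Need (k + 2)·f(k+1) − (k + 6)·f(k) = k + 14/3.
Bound: deg f ≤ 4.
Match coefficients ⇒ f(k) = k*(k + 4)*(k**2 + 10*k + 31)/90.
Then R = B(k−1)f/C = k*(k + 4)*(k + 6)*(k**2 + 10*k + 31)/(30*(3*k + 14)), so s_k = R(k)·t_k = k*(k**2 + 10*k + 31)/(30*(k**3 + 10*k**2 + 31*k + 30)).
s_(k+1) − s_k = (3*k + 14)/(k**5 + 20*k**4 + 155*k**3 + 580*k**2 + 1044*k + 720) = t_k.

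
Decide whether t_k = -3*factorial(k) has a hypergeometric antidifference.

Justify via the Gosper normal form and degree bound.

No — key equation has no polynomial f.

r(k) = k + 1 after simplifying.
So A=k + 1 and B=1, with C=1.
Key eq: (k + 1)·f(k+1) = (1)·f(k) + (1).
Bound: deg f ≤ -1.
deg f ≤ -1 is impossible — no certificate.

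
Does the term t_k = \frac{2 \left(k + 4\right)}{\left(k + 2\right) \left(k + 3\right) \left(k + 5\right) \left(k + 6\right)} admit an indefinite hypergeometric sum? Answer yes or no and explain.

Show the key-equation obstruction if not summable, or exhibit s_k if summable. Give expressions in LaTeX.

Compute t_(k+1)/t_k: get (k + 2)*(k + 5)**2/((k + 4)**2*(k + 7)).
Gosper form: A/B · C(k+1)/C(k) with A=k + 2, B=k + 7, C=k**2 + 8*k + 16.
Key eq: (k + 2)·f(k+1) = (k + 6)·f(k) + (k**2 + 8*k + 16).
Degrees (1,1,2) ⇒ d ≤ 4.
Match coefficients ⇒ f(k) = k*(k + 3)*(k + 4)*(k + 7)/20.
Certificate R = B(k−1)f/C = k*(k + 3)*(k + 6)*(k + 7)/(20*(k + 4)) gives s_k = k*(k + 7)/(10*(k**2 + 7*k + 10)).
Δs = 2*(k + 4)/(k**4 + 16*k**3 + 91*k**2 + 216*k + 180), as required.

Yes. s_k = \frac{k \left(k + 7\right)}{10 \left(k^{2} + 7 k + 10\right)}.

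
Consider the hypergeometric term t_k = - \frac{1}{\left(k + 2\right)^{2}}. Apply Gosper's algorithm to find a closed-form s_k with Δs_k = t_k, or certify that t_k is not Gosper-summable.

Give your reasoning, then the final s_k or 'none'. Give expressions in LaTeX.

Compute t_(k+1)/t_k: get (k + 2)**2/(k + 3)**2.
A = k**2 + 4*k + 4, B = k**2 + 6*k + 9, C = 1.
Need (k**2 + 4*k + 4)·f(k+1) − (k**2 + 4*k + 4)·f(k) = 1.
deg f ≤ 0 (via 2,2,0).
Put f(k) = c0: A·f(k+1) − B(k−1)·f(k) − C = -1; need -1 = 0 — inconsistent ⇒ no f, not summable.

none — t_k is not Gosper-summable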